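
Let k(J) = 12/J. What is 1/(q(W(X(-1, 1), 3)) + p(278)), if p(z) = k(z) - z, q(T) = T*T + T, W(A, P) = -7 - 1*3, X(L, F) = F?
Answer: -139/26126 ≈ -0.0053204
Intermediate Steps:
W(A, P) = -10 (W(A, P) = -7 - 3 = -10)
q(T) = T + T**2 (q(T) = T**2 + T = T + T**2)
p(z) = -z + 12/z (p(z) = 12/z - z = -z + 12/z)
1/(q(W(X(-1, 1), 3)) + p(278)) = 1/(-10*(1 - 10) + (-1*278 + 12/278)) = 1/(-10*(-9) + (-278 + 12*(1/278))) = 1/(90 + (-278 + 6/139)) = 1/(90 - 38636/139) = 1/(-26126/139) = -139/26126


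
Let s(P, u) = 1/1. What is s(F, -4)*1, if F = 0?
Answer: 1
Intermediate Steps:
s(P, u) = 1
s(F, -4)*1 = 1*1 = 1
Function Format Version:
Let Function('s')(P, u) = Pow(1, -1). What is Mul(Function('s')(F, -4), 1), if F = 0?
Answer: 1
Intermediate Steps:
Function('s')(P, u) = 1
Mul(Function('s')(F, -4), 1) = Mul(1, 1) = 1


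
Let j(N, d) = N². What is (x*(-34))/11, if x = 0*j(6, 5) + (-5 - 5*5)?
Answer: 1020/11 ≈ 92.727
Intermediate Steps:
x = -30 (x = 0*6² + (-5 - 5*5) = 0*36 + (-5 - 25) = 0 - 30 = -30)
(x*(-34))/11 = -30*(-34)/11 = 1020*(1/11) = 1020/11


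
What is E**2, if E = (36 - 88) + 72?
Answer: 400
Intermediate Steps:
E = 20 (E = -52 + 72 = 20)
E**2 = 20**2 = 400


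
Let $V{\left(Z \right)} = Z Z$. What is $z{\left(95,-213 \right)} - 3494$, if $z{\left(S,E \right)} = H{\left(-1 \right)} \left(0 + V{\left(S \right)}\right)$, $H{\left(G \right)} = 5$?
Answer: $41631$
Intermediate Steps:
$V{\left(Z \right)} = Z^{2}$
$z{\left(S,E \right)} = 5 S^{2}$ ($z{\left(S,E \right)} = 5 \left(0 + S^{2}\right) = 5 S^{2}$)
$z{\left(95,-213 \right)} - 3494 = 5 \cdot 95^{2} - 3494 = 5 \cdot 9025 - 3494 = 45125 - 3494 = 41631$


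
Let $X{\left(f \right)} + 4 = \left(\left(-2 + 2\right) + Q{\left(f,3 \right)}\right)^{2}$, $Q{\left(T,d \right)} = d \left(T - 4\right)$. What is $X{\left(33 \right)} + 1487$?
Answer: $9052$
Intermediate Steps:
$Q{\left(T,d \right)} = d \left(-4 + T\right)$
$X{\left(f \right)} = -4 + \left(-12 + 3 f\right)^{2}$ ($X{\left(f \right)} = -4 + \left(\left(-2 + 2\right) + 3 \left(-4 + f\right)\right)^{2} = -4 + \left(0 + \left(-12 + 3 f\right)\right)^{2} = -4 + \left(-12 + 3 f\right)^{2}$)
$X{\left(33 \right)} + 1487 = \left(-4 + 9 \left(-4 + 33\right)^{2}\right) + 1487 = \left(-4 + 9 \cdot 29^{2}\right) + 1487 = \left(-4 + 9 \cdot 841\right) + 1487 = \left(-4 + 7569\right) + 1487 = 7565 + 1487 = 9052$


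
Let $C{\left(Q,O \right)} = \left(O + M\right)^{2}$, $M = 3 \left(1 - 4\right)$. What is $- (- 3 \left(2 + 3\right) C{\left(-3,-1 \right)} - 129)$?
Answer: $1629$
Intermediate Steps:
$M = -9$ ($M = 3 \left(-3\right) = -9$)
$C{\left(Q,O \right)} = \left(-9 + O\right)^{2}$ ($C{\left(Q,O \right)} = \left(O - 9\right)^{2} = \left(-9 + O\right)^{2}$)
$- (- 3 \left(2 + 3\right) C{\left(-3,-1 \right)} - 129) = - (- 3 \left(2 + 3\right) \left(-9 - 1\right)^{2} - 129) = - (\left(-3\right) 5 \left(-10\right)^{2} - 129) = - (\left(-15\right) 100 - 129) = - (-1500 - 129) = \left(-1\right) \left(-1629\right) = 1629$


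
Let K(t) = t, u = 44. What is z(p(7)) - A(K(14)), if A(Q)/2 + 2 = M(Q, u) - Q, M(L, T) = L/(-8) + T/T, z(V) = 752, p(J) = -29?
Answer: 1571/2 ≈ 785.50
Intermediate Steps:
M(L, T) = 1 - L/8 (M(L, T) = L*(-1/8) + 1 = -L/8 + 1 = 1 - L/8)
A(Q) = -2 - 9*Q/4 (A(Q) = -4 + 2*((1 - Q/8) - Q) = -4 + 2*(1 - 9*Q/8) = -4 + (2 - 9*Q/4) = -2 - 9*Q/4)
z(p(7)) - A(K(14)) = 752 - (-2 - 9/4*14) = 752 - (-2 - 63/2) = 752 - 1*(-67/2) = 752 + 67/2 = 1571/2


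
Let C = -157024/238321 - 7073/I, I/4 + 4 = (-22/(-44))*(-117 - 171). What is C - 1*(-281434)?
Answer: 39707999016113/141086032 ≈ 2.8145e+5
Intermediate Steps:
I = -592 (I = -16 + 4*((-22/(-44))*(-117 - 171)) = -16 + 4*(-22*(-1/44)*(-288)) = -16 + 4*((1/2)*(-288)) = -16 + 4*(-144) = -16 - 576 = -592)
C = 1592686225/141086032 (C = -157024/238321 - 7073/(-592) = -157024*1/238321 - 7073*(-1/592) = -157024/238321 + 7073/592 = 1592686225/141086032 ≈ 11.289)
C - 1*(-281434) = 1592686225/141086032 - 1*(-281434) = 1592686225/141086032 + 281434 = 39707999016113/141086032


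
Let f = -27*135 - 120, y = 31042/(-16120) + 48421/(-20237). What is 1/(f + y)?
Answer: -163110220/614814350037 ≈ -0.00026530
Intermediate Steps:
y = -704371737/163110220 (y = 31042*(-1/16120) + 48421*(-1/20237) = -15521/8060 - 48421/20237 = -704371737/163110220 ≈ -4.3184)
f = -3765 (f = -3645 - 120 = -3765)
1/(f + y) = 1/(-3765 - 704371737/163110220) = 1/(-614814350037/163110220) = -163110220/614814350037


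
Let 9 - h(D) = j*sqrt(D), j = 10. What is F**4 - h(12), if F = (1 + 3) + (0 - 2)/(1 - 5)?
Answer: 6417/16 + 20*sqrt(3) ≈ 435.70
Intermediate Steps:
h(D) = 9 - 10*sqrt(D)
F = 9/2 (F = 4 - 2/(-4) = 4 - 2*(-1/4) = 4 + 1/2 = 9/2 ≈ 4.5000)
F**4 - h(12) = (9/2)**4 - (9 - 20*sqrt(3)) = 6561/16 - (9 - 20*sqrt(3)) = 6561/16 + (-9 + 20*sqrt(3)) = 6417/16 + 20*sqrt(3)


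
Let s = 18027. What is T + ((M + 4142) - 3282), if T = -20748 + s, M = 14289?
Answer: 12428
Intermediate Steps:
T = -2721 (T = -20748 + 18027 = -2721)
T + ((M + 4142) - 3282) = -2721 + ((14289 + 4142) - 3282) = -2721 + (18431 - 3282) = -2721 + 15149 = 12428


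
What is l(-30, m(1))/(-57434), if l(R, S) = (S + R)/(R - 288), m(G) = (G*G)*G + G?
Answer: -7/4566003 ≈ -1.5331e-6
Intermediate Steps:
m(G) = G + G**3 (m(G) = G**2*G + G = G**3 + G = G + G**3)
l(R, S) = (R + S)/(-288 + R)
l(-30, m(1))/(-57434) = ((-30 + (1 + 1**3))/(-288 - 30))/(-57434) = ((-30 + (1 + 1))/(-318))*(-1/57434) = -(-30 + 2)/318*(-1/57434) = -1/318*(-28)*(-1/57434) = (14/159)*(-1/57434) = -7/4566003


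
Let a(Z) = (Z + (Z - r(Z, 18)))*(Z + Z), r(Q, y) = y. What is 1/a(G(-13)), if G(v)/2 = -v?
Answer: 1/1768 ≈ 0.00056561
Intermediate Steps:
G(v) = -2*v (G(v) = 2*(-v) = -2*v)
a(Z) = 2*Z*(-18 + 2*Z) (a(Z) = (Z + (Z - 1*18))*(Z + Z) = (Z + (Z - 18))*(2*Z) = (Z + (-18 + Z))*(2*Z) = (-18 + 2*Z)*(2*Z) = 2*Z*(-18 + 2*Z))
1/a(G(-13)) = 1/(4*(-2*(-13))*(-9 - 2*(-13))) = 1/(4*26*(-9 + 26)) = 1/(4*26*17) = 1/1768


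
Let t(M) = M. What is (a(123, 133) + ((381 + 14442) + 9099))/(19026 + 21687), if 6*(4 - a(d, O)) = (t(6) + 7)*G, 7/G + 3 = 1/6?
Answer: 135611/230707 ≈ 0.58781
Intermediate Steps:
G = -42/17 (G = 7/(-3 + 1/6) = 7/(-3 + ⅙) = 7/(-17/6) = 7*(-6/17) = -42/17 ≈ -2.4706)
a(d, O) = 159/17 (a(d, O) = 4 - (6 + 7)*(-42)/(6*17) = 4 - 13*(-42)/(6*17) = 4 - ⅙*(-546/17) = 4 + 91/17 = 159/17)
(a(123, 133) + ((381 + 14442) + 9099))/(19026 + 21687) = (159/17 + ((381 + 14442) + 9099))/(19026 + 21687) = (159/17 + (14823 + 9099))/40713 = (159/17 + 23922)*(1/40713) = (406833/17)*(1/40713) = 135611/230707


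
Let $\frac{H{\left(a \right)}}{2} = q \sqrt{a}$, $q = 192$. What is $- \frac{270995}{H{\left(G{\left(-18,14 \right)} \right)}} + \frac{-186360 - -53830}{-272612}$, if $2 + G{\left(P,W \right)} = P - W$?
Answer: $\frac{66265}{136306} + \frac{270995 i \sqrt{34}}{13056} \approx 0.48615 + 121.03 i$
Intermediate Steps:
$G{\left(P,W \right)} = -2 + P - W$ ($G{\left(P,W \right)} = -2 + \left(P - W\right) = -2 + P - W$)
$H{\left(a \right)} = 384 \sqrt{a}$ ($H{\left(a \right)} = 2 \cdot 192 \sqrt{a} = 384 \sqrt{a}$)
$- \frac{270995}{H{\left(G{\left(-18,14 \right)} \right)}} + \frac{-186360 - -53830}{-272612} = - \frac{270995}{384 \sqrt{-2 - 18 - 14}} + \frac{-186360 - -53830}{-272612} = - \frac{270995}{384 \sqrt{-2 - 18 - 14}} + \left(-186360 + 53830\right) \left(- \frac{1}{272612}\right) = - \frac{270995}{384 \sqrt{-34}} - - \frac{66265}{136306} = - \frac{270995}{384 i \sqrt{34}} + \frac{66265}{136306} = - 270995 \left(- \frac{i \sqrt{34}}{13056}\right) + \frac{66265}{136306} = \frac{270995 i \sqrt{34}}{13056} + \frac{66265}{136306} = \frac{66265}{136306} + \frac{270995 i \sqrt{34}}{13056}$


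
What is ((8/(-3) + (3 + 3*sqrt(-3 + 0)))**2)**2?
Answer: 57592/81 - 968*I*sqrt(3)/9 ≈ 711.01 - 186.29*I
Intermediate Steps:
((8/(-3) + (3 + 3*sqrt(-3 + 0)))**2)**2 = ((8*(-1/3) + (3 + 3*sqrt(-3)))**2)**2 = ((-8/3 + (3 + 3*(I*sqrt(3))))**2)**2 = ((-8/3 + (3 + 3*I*sqrt(3)))**2)**2 = ((1/3 + 3*I*sqrt(3))**2)**2 = (1/3 + 3*I*sqrt(3))**4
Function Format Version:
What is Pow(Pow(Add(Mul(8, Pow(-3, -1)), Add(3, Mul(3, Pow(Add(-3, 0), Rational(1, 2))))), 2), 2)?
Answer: Add(Rational(57592, 81), Mul(Rational(-968, 9), I, Pow(3, Rational(1, 2)))) ≈ Add(711.01, Mul(-186.29, I))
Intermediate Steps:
Pow(Pow(Add(Mul(8, Pow(-3, -1)), Add(3, Mul(3, Pow(Add(-3, 0), Rational(1, 2))))), 2), 2) = Pow(Pow(Add(Mul(8, Rational(-1, 3)), Add(3, Mul(3, Pow(-3, Rational(1, 2))))), 2), 2) = Pow(Pow(Add(Rational(-8, 3), Add(3, Mul(3, Mul(I, Pow(3, Rational(1, 2)))))), 2), 2) = Pow(Pow(Add(Rational(-8, 3), Add(3, Mul(3, I, Pow(3, Rational(1, 2))))), 2), 2) = Pow(Pow(Add(Rational(1, 3), Mul(3, I, Pow(3, Rational(1, 2)))), 2), 2) = Pow(Add(Rational(1, 3), Mul(3, I, Pow(3, Rational(1, 2)))), 4)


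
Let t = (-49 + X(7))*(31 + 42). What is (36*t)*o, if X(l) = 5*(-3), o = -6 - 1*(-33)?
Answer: -4541184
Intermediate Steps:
o = 27 (o = -6 + 33 = 27)
X(l) = -15
t = -4672 (t = (-49 - 15)*(31 + 42) = -64*73 = -4672)
(36*t)*o = (36*(-4672))*27 = -168192*27 = -4541184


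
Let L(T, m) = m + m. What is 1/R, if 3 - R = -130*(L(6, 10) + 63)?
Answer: 1/10793 ≈ 9.2653e-5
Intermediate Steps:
L(T, m) = 2*m
R = 10793 (R = 3 - (-130)*(2*10 + 63) = 3 - (-130)*(20 + 63) = 3 - (-130)*83 = 3 - 1*(-10790) = 3 + 10790 = 10793)
1/R = 1/10793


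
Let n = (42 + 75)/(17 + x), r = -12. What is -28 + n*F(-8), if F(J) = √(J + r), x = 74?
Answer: -28 + 18*I*√5/7 ≈ -28.0 + 5.7499*I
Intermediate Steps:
n = 9/7 (n = (42 + 75)/(17 + 74) = 117/91 = 117*(1/91) = 9/7 ≈ 1.2857)
F(J) = √(-12 + J) (F(J) = √(J - 12) = √(-12 + J))
-28 + n*F(-8) = -28 + 9*√(-12 - 8)/7 = -28 + 9*√(-20)/7 = -28 + 9*(2*I*√5)/7 = -28 + 18*I*√5/7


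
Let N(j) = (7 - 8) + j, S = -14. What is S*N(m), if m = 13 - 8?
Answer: -56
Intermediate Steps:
m = 5
N(j) = -1 + j
S*N(m) = -14*(-1 + 5) = -14*4 = -56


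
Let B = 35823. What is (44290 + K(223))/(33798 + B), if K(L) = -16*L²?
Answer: -250458/23207 ≈ -10.792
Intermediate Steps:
(44290 + K(223))/(33798 + B) = (44290 - 16*223²)/(33798 + 35823) = (44290 - 16*49729)/69621 = (44290 - 795664)*(1/69621) = -751374*1/69621 = -250458/23207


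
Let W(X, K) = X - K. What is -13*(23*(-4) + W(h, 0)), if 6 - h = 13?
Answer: 1287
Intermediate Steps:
h = -7 (h = 6 - 1*13 = 6 - 13 = -7)
-13*(23*(-4) + W(h, 0)) = -13*(23*(-4) + (-7 - 1*0)) = -13*(-92 + (-7 + 0)) = -13*(-92 - 7) = -13*(-99) = 1287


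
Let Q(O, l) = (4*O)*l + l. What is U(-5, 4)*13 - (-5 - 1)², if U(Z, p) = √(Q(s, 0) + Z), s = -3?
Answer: -36 + 13*I*√5 ≈ -36.0 + 29.069*I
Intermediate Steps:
Q(O, l) = l + 4*O*l (Q(O, l) = 4*O*l + l = l + 4*O*l)
U(Z, p) = √Z (U(Z, p) = √(0*(1 + 4*(-3)) + Z) = √(0*(1 - 12) + Z) = √(0*(-11) + Z) = √(0 + Z) = √Z)
U(-5, 4)*13 - (-5 - 1)² = √(-5)*13 - (-5 - 1)² = (I*√5)*13 - 1*(-6)² = 13*I*√5 - 1*36 = 13*I*√5 - 36 = -36 + 13*I*√5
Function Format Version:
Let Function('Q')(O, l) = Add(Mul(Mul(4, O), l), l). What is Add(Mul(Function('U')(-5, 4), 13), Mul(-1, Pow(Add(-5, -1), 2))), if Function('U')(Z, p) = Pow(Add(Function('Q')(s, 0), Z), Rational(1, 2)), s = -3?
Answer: Add(-36, Mul(13, I, Pow(5, Rational(1, 2)))) ≈ Add(-36.000, Mul(29.069, I))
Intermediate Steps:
Function('Q')(O, l) = Add(l, Mul(4, O, l)) (Function('Q')(O, l) = Add(Mul(4, O, l), l) = Add(l, Mul(4, O, l)))
Function('U')(Z, p) = Pow(Z, Rational(1, 2)) (Function('U')(Z, p) = Pow(Add(Mul(0, Add(1, Mul(4, -3))), Z), Rational(1, 2)) = Pow(Add(Mul(0, Add(1, -12)), Z), Rational(1, 2)) = Pow(Add(Mul(0, -11), Z), Rational(1, 2)) = Pow(Add(0, Z), Rational(1, 2)) = Pow(Z, Rational(1, 2)))
Add(Mul(Function('U')(-5, 4), 13), Mul(-1, Pow(Add(-5, -1), 2))) = Add(Mul(Pow(-5, Rational(1, 2)), 13), Mul(-1, Pow(Add(-5, -1), 2))) = Add(Mul(Mul(I, Pow(5, Rational(1, 2))), 13), Mul(-1, Pow(-6, 2))) = Add(Mul(13, I, Pow(5, Rational(1, 2))), Mul(-1, 36)) = Add(Mul(13, I, Pow(5, Rational(1, 2))), -36) = Add(-36, Mul(13, I, Pow(5, Rational(1, 2))))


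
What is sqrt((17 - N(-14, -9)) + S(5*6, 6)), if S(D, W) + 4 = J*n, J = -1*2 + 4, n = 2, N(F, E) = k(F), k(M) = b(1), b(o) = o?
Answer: 4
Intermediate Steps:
k(M) = 1
N(F, E) = 1
J = 2 (J = -2 + 4 = 2)
S(D, W) = 0 (S(D, W) = -4 + 2*2 = -4 + 4 = 0)
sqrt((17 - N(-14, -9)) + S(5*6, 6)) = sqrt((17 - 1*1) + 0) = sqrt((17 - 1) + 0) = sqrt(16 + 0) = sqrt(16) = 4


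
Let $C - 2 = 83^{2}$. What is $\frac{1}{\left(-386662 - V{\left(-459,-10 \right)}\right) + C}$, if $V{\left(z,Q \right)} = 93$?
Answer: $- \frac{1}{379864} \approx -2.6325 \cdot 10^{-6}$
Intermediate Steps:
$C = 6891$ ($C = 2 + 83^{2} = 2 + 6889 = 6891$)
$\frac{1}{\left(-386662 - V{\left(-459,-10 \right)}\right) + C} = \frac{1}{\left(-386662 - 93\right) + 6891} = \frac{1}{-386755 + 6891} = \frac{1}{-379864} = - \frac{1}{379864}$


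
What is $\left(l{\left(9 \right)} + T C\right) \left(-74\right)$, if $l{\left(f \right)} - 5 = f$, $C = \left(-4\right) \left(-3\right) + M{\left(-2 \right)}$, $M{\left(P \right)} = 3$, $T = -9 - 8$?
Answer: $17834$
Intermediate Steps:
$T = -17$
$C = 15$ ($C = \left(-4\right) \left(-3\right) + 3 = 12 + 3 = 15$)
$l{\left(f \right)} = 5 + f$
$\left(l{\left(9 \right)} + T C\right) \left(-74\right) = \left(\left(5 + 9\right) - 255\right) \left(-74\right) = \left(14 - 255\right) \left(-74\right) = \left(-241\right) \left(-74\right) = 17834$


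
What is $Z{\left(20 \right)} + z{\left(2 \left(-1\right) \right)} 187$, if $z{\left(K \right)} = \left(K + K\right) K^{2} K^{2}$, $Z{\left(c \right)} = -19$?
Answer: $-11987$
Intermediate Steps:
$z{\left(K \right)} = 2 K^{5}$ ($z{\left(K \right)} = 2 K K^{2} K^{2} = 2 K^{3} K^{2} = 2 K^{5}$)
$Z{\left(20 \right)} + z{\left(2 \left(-1\right) \right)} 187 = -19 + 2 \left(2 \left(-1\right)\right)^{5} \cdot 187 = -19 + 2 \left(-2\right)^{5} \cdot 187 = -19 + 2 \left(-32\right) 187 = -19 - 11968 = -11987$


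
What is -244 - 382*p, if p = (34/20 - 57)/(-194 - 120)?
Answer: -488703/1570 ≈ -311.28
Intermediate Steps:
p = 553/3140 (p = (34*(1/20) - 57)/(-314) = (17/10 - 57)*(-1/314) = -553/10*(-1/314) = 553/3140 ≈ 0.17611)
-244 - 382*p = -244 - 382*553/3140 = -244 - 105623/1570 = -488703/1570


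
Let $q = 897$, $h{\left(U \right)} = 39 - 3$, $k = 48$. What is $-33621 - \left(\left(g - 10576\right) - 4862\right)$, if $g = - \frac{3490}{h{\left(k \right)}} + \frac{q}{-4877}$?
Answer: $- \frac{1587686327}{87786} \approx -18086.0$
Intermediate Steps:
$h{\left(U \right)} = 36$
$g = - \frac{8526511}{87786}$ ($g = - \frac{3490}{36} + \frac{897}{-4877} = \left(-3490\right) \frac{1}{36} + 897 \left(- \frac{1}{4877}\right) = - \frac{1745}{18} - \frac{897}{4877} = - \frac{8526511}{87786} \approx -97.128$)
$-33621 - \left(\left(g - 10576\right) - 4862\right) = -33621 - \left(\left(- \frac{8526511}{87786} - 10576\right) - 4862\right) = -33621 - \left(- \frac{936951247}{87786} - 4862\right) = -33621 - - \frac{1363766779}{87786} = -33621 + \frac{1363766779}{87786} = - \frac{1587686327}{87786}$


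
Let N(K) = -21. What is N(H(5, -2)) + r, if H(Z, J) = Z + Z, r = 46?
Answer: 25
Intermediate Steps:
H(Z, J) = 2*Z
N(H(5, -2)) + r = -21 + 46 = 25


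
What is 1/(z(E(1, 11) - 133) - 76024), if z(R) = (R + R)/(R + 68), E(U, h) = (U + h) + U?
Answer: -13/988252 ≈ -1.3155e-5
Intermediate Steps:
E(U, h) = h + 2*U
z(R) = 2*R/(68 + R) (z(R) = (2*R)/(68 + R) = 2*R/(68 + R))
1/(z(E(1, 11) - 133) - 76024) = 1/(2*((11 + 2*1) - 133)/(68 + ((11 + 2*1) - 133)) - 76024) = 1/(2*((11 + 2) - 133)/(68 + ((11 + 2) - 133)) - 76024) = 1/(2*(13 - 133)/(68 + (13 - 133)) - 76024) = 1/(2*(-120)/(68 - 120) - 76024) = 1/(2*(-120)/(-52) - 76024) = 1/(2*(-120)*(-1/52) - 76024) = 1/(60/13 - 76024) = 1/(-988252/13) = -13/988252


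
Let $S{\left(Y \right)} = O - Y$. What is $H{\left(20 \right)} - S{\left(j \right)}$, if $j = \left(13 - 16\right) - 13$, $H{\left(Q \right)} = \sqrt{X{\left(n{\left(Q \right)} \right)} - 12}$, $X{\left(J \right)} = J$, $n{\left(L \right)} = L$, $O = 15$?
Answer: $-31 + 2 \sqrt{2} \approx -28.172$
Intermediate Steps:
$H{\left(Q \right)} = \sqrt{-12 + Q}$ ($H{\left(Q \right)} = \sqrt{Q - 12} = \sqrt{-12 + Q}$)
$j = -16$ ($j = -3 - 13 = -16$)
$S{\left(Y \right)} = 15 - Y$
$H{\left(20 \right)} - S{\left(j \right)} = \sqrt{-12 + 20} - \left(15 - -16\right) = \sqrt{8} - \left(15 + 16\right) = 2 \sqrt{2} - 31 = -31 + 2 \sqrt{2}$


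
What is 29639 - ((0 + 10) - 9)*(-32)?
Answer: 29671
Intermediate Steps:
29639 - ((0 + 10) - 9)*(-32) = 29639 - (10 - 9)*(-32) = 29639 - 1*(-32) = 29639 + 32 = 29671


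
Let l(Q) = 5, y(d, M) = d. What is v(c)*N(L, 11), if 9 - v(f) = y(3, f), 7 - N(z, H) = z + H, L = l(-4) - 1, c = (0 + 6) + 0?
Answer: -48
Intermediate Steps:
c = 6 (c = 6 + 0 = 6)
L = 4 (L = 5 - 1 = 4)
N(z, H) = 7 - H - z (N(z, H) = 7 - (z + H) = 7 - (H + z) = 7 + (-H - z) = 7 - H - z)
v(f) = 6 (v(f) = 9 - 1*3 = 9 - 3 = 6)
v(c)*N(L, 11) = 6*(7 - 1*11 - 1*4) = 6*(7 - 11 - 4) = 6*(-8) = -48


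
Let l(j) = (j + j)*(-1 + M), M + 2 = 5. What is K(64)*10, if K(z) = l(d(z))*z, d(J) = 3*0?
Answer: 0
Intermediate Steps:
d(J) = 0
M = 3 (M = -2 + 5 = 3)
l(j) = 4*j (l(j) = (j + j)*(-1 + 3) = (2*j)*2 = 4*j)
K(z) = 0 (K(z) = (4*0)*z = 0*z = 0)
K(64)*10 = 0*10 = 0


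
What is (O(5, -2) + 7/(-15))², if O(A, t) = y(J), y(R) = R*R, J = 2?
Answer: 2809/225 ≈ 12.484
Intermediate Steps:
y(R) = R²
O(A, t) = 4 (O(A, t) = 2² = 4)
(O(5, -2) + 7/(-15))² = (4 + 7/(-15))² = (4 + 7*(-1/15))² = (4 - 7/15)² = (53/15)² = 2809/225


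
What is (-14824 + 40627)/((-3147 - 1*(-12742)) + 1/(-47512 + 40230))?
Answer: 20877494/7763421 ≈ 2.6892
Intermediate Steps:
(-14824 + 40627)/((-3147 - 1*(-12742)) + 1/(-47512 + 40230)) = 25803/((-3147 + 12742) + 1/(-7282)) = 25803/(9595 - 1/7282) = 25803/(69870789/7282) = 25803*(7282/69870789) = 20877494/7763421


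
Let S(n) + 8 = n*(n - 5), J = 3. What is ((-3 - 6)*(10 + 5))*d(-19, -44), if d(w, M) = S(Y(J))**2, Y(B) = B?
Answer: -26460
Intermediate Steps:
S(n) = -8 + n*(-5 + n) (S(n) = -8 + n*(n - 5) = -8 + n*(-5 + n))
d(w, M) = 196 (d(w, M) = (-8 + 3**2 - 5*3)**2 = (-8 + 9 - 15)**2 = (-14)**2 = 196)
((-3 - 6)*(10 + 5))*d(-19, -44) = ((-3 - 6)*(10 + 5))*196 = -9*15*196 = -135*196 = -26460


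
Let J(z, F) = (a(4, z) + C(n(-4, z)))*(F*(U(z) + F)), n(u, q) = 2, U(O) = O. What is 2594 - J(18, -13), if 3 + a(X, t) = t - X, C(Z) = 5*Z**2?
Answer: 4609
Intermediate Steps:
a(X, t) = -3 + t - X (a(X, t) = -3 + (t - X) = -3 + t - X)
J(z, F) = F*(13 + z)*(F + z) (J(z, F) = ((-3 + z - 1*4) + 5*2**2)*(F*(z + F)) = ((-3 + z - 4) + 5*4)*(F*(F + z)) = ((-7 + z) + 20)*(F*(F + z)) = (13 + z)*(F*(F + z)) = F*(13 + z)*(F + z))
2594 - J(18, -13) = 2594 - (-13)*(18**2 + 13*(-13) + 13*18 - 13*18) = 2594 - (-13)*(324 - 169 + 234 - 234) = 2594 - (-13)*155 = 2594 - 1*(-2015) = 2594 + 2015 = 4609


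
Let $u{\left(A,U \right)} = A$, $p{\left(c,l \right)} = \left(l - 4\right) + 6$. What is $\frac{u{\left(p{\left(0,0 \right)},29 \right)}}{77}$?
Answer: $\frac{2}{77} \approx 0.025974$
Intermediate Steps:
$p{\left(c,l \right)} = 2 + l$ ($p{\left(c,l \right)} = \left(-4 + l\right) + 6 = 2 + l$)
$\frac{u{\left(p{\left(0,0 \right)},29 \right)}}{77} = \frac{2 + 0}{77} = 2 \cdot \frac{1}{77} = \frac{2}{77}$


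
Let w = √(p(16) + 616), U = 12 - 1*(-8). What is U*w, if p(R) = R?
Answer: 40*√158 ≈ 502.79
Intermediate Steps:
U = 20 (U = 12 + 8 = 20)
w = 2*√158 (w = √(16 + 616) = √632 = 2*√158 ≈ 25.140)
U*w = 20*(2*√158) = 40*√158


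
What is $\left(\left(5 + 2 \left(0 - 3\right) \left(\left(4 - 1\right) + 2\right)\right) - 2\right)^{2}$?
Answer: $729$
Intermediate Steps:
$\left(\left(5 + 2 \left(0 - 3\right) \left(\left(4 - 1\right) + 2\right)\right) - 2\right)^{2} = \left(\left(5 + 2 \left(- 3 \left(\left(4 - 1\right) + 2\right)\right)\right) - 2\right)^{2} = \left(\left(5 + 2 \left(- 3 \left(3 + 2\right)\right)\right) - 2\right)^{2} = \left(\left(5 + 2 \left(\left(-3\right) 5\right)\right) - 2\right)^{2} = \left(\left(5 + 2 \left(-15\right)\right) - 2\right)^{2} = \left(\left(5 - 30\right) - 2\right)^{2} = \left(-25 - 2\right)^{2} = \left(-27\right)^{2} = 729$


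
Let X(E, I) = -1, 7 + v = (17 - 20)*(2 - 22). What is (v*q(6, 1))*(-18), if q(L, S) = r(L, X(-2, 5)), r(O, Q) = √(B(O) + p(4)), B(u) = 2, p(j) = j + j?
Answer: -954*√10 ≈ -3016.8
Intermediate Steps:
p(j) = 2*j
v = 53 (v = -7 + (17 - 20)*(2 - 22) = -7 - 3*(-20) = -7 + 60 = 53)
r(O, Q) = √10 (r(O, Q) = √(2 + 2*4) = √(2 + 8) = √10)
q(L, S) = √10
(v*q(6, 1))*(-18) = (53*√10)*(-18) = -954*√10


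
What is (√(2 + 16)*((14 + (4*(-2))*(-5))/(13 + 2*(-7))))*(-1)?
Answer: 162*√2 ≈ 229.10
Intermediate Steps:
(√(2 + 16)*((14 + (4*(-2))*(-5))/(13 + 2*(-7))))*(-1) = (√18*((14 - 8*(-5))/(13 - 14)))*(-1) = ((3*√2)*((14 + 40)/(-1)))*(-1) = ((3*√2)*(54*(-1)))*(-1) = ((3*√2)*(-54))*(-1) = -162*√2*(-1) = 162*√2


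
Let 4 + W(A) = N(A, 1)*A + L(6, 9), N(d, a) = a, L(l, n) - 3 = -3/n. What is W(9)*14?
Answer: 322/3 ≈ 107.33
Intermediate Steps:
L(l, n) = 3 - 3/n
W(A) = -4/3 + A (W(A) = -4 + (1*A + (3 - 3/9)) = -4 + (A + (3 - 3*⅑)) = -4 + (A + (3 - ⅓)) = -4 + (A + 8/3) = -4 + (8/3 + A) = -4/3 + A)
W(9)*14 = (-4/3 + 9)*14 = (23/3)*14 = 322/3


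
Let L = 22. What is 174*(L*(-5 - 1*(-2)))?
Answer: -11484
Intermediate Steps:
174*(L*(-5 - 1*(-2))) = 174*(22*(-5 - 1*(-2))) = 174*(22*(-5 + 2)) = 174*(22*(-3)) = 174*(-66) = -11484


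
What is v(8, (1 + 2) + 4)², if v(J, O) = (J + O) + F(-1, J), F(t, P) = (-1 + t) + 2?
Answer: 225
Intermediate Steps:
F(t, P) = 1 + t
v(J, O) = J + O (v(J, O) = (J + O) + (1 - 1) = (J + O) + 0 = J + O)
v(8, (1 + 2) + 4)² = (8 + ((1 + 2) + 4))² = (8 + (3 + 4))² = (8 + 7)² = 15² = 225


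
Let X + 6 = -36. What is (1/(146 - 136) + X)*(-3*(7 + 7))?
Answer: 8799/5 ≈ 1759.8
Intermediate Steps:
X = -42 (X = -6 - 36 = -42)
(1/(146 - 136) + X)*(-3*(7 + 7)) = (1/(146 - 136) - 42)*(-3*(7 + 7)) = (1/10 - 42)*(-3*14) = (1/10 - 42)*(-42) = -419/10*(-42) = 8799/5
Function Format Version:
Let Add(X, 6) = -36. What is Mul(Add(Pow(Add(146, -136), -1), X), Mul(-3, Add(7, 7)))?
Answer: Rational(8799, 5) ≈ 1759.8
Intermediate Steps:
X = -42 (X = Add(-6, -36) = -42)
Mul(Add(Pow(Add(146, -136), -1), X), Mul(-3, Add(7, 7))) = Mul(Add(Pow(Add(146, -136), -1), -42), Mul(-3, Add(7, 7))) = Mul(Add(Pow(10, -1), -42), Mul(-3, 14)) = Mul(Add(Rational(1, 10), -42), -42) = Mul(Rational(-419, 10), -42) = Rational(8799, 5)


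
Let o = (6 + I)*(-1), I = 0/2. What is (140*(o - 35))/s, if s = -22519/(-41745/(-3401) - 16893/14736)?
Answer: 38109583845/13435568876 ≈ 2.8365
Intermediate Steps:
I = 0 (I = 0*(½) = 0)
o = -6 (o = (6 + 0)*(-1) = 6*(-1) = -6)
s = -376195928528/185900409 (s = -22519/(-41745*(-1/3401) - 16893*1/14736) = -22519/(41745/3401 - 5631/4912) = -22519/185900409/16705712 = -22519*16705712/185900409 = -376195928528/185900409 ≈ -2023.6)
(140*(o - 35))/s = (140*(-6 - 35))/(-376195928528/185900409) = (140*(-41))*(-185900409/376195928528) = -5740*(-185900409/376195928528) = 38109583845/13435568876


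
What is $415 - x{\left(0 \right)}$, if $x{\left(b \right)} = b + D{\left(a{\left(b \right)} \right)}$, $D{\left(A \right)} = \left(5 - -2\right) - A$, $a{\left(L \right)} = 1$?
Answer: $409$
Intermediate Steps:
$D{\left(A \right)} = 7 - A$ ($D{\left(A \right)} = \left(5 + 2\right) - A = 7 - A$)
$x{\left(b \right)} = 6 + b$ ($x{\left(b \right)} = b + \left(7 - 1\right) = b + 6 = 6 + b$)
$415 - x{\left(0 \right)} = 415 - \left(6 + 0\right) = 415 - 6 = 409$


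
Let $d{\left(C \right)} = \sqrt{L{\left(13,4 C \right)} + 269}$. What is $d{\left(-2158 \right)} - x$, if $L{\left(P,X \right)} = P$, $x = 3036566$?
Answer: $-3036566 + \sqrt{282} \approx -3.0365 \cdot 10^{6}$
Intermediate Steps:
$d{\left(C \right)} = \sqrt{282}$ ($d{\left(C \right)} = \sqrt{13 + 269} = \sqrt{282}$)
$d{\left(-2158 \right)} - x = \sqrt{282} - 3036566 = -3036566 + \sqrt{282}$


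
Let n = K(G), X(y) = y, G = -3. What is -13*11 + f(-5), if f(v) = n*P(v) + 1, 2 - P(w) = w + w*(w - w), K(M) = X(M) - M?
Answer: -142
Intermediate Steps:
K(M) = 0 (K(M) = M - M = 0)
P(w) = 2 - w (P(w) = 2 - (w + w*(w - w)) = 2 - (w + w*0) = 2 - (w + 0) = 2 - w)
n = 0
f(v) = 1 (f(v) = 0*(2 - v) + 1 = 0 + 1 = 1)
-13*11 + f(-5) = -13*11 + 1 = -143 + 1 = -142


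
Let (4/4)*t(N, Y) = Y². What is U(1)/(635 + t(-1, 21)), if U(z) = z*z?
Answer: 1/1076 ≈ 0.00092937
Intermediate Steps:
t(N, Y) = Y²
U(z) = z²
U(1)/(635 + t(-1, 21)) = 1²/(635 + 21²) = 1/(635 + 441) = 1/1076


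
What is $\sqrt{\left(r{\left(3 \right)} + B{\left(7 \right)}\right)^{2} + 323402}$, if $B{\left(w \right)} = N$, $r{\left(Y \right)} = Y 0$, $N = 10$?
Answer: $\sqrt{323502} \approx 568.77$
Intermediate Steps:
$r{\left(Y \right)} = 0$
$B{\left(w \right)} = 10$
$\sqrt{\left(r{\left(3 \right)} + B{\left(7 \right)}\right)^{2} + 323402} = \sqrt{\left(0 + 10\right)^{2} + 323402} = \sqrt{10^{2} + 323402} = \sqrt{100 + 323402} = \sqrt{323502}$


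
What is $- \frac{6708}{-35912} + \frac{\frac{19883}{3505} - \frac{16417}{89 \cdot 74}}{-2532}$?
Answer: $\frac{48679548420143}{262375364801640} \approx 0.18553$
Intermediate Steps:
$- \frac{6708}{-35912} + \frac{\frac{19883}{3505} - \frac{16417}{89 \cdot 74}}{-2532} = \left(-6708\right) \left(- \frac{1}{35912}\right) + \left(19883 \cdot \frac{1}{3505} - \frac{16417}{6586}\right) \left(- \frac{1}{2532}\right) = \frac{1677}{8978} + \left(\frac{19883}{3505} - \frac{16417}{6586}\right) \left(- \frac{1}{2532}\right) = \frac{1677}{8978} + \frac{73407853}{23083930} \left(- \frac{1}{2532}\right) = \frac{1677}{8978} - \frac{73407853}{58448510760} = \frac{48679548420143}{262375364801640}$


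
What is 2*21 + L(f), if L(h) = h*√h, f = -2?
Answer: 42 - 2*I*√2 ≈ 42.0 - 2.8284*I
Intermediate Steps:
L(h) = h^(3/2)
2*21 + L(f) = 2*21 + (-2)^(3/2) = 42 - 2*I*√2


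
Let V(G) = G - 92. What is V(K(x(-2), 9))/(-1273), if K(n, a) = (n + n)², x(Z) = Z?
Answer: 4/67 ≈ 0.059702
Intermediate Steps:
K(n, a) = 4*n² (K(n, a) = (2*n)² = 4*n²)
V(G) = -92 + G
V(K(x(-2), 9))/(-1273) = (-92 + 4*(-2)²)/(-1273) = (-92 + 4*4)*(-1/1273) = (-92 + 16)*(-1/1273) = -76*(-1/1273) = 4/67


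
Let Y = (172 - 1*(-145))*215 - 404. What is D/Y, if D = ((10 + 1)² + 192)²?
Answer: 97969/67751 ≈ 1.4460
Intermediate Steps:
Y = 67751 (Y = (172 + 145)*215 - 404 = 317*215 - 404 = 68155 - 404 = 67751)
D = 97969 (D = (11² + 192)² = (121 + 192)² = 313² = 97969)
D/Y = 97969/67751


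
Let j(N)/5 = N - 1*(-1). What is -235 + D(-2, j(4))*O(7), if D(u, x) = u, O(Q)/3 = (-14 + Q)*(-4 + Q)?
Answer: -109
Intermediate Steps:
j(N) = 5 + 5*N (j(N) = 5*(N - 1*(-1)) = 5*(N + 1) = 5*(1 + N) = 5 + 5*N)
O(Q) = 3*(-14 + Q)*(-4 + Q) (O(Q) = 3*((-14 + Q)*(-4 + Q)) = 3*(-14 + Q)*(-4 + Q))
-235 + D(-2, j(4))*O(7) = -235 - 2*(168 - 54*7 + 3*7**2) = -235 - 2*(168 - 378 + 3*49) = -235 - 2*(168 - 378 + 147) = -235 - 2*(-63) = -235 + 126 = -109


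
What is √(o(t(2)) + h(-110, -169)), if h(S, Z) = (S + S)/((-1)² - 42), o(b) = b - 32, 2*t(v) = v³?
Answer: 4*I*√2378/41 ≈ 4.7575*I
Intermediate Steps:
t(v) = v³/2
o(b) = -32 + b
h(S, Z) = -2*S/41 (h(S, Z) = (2*S)/(1 - 42) = (2*S)/(-41) = (2*S)*(-1/41) = -2*S/41)
√(o(t(2)) + h(-110, -169)) = √((-32 + (½)*2³) - 2/41*(-110)) = √((-32 + (½)*8) + 220/41) = √((-32 + 4) + 220/41) = √(-28 + 220/41) = √(-928/41) = 4*I*√2378/41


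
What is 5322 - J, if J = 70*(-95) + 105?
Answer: 11867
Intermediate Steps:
J = -6545 (J = -6650 + 105 = -6545)
5322 - J = 5322 - 1*(-6545) = 5322 + 6545 = 11867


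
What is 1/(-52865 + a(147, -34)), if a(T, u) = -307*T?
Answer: -1/97994 ≈ -1.0205e-5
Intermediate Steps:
1/(-52865 + a(147, -34)) = 1/(-52865 - 307*147) = 1/(-52865 - 45129) = 1/(-97994) = -1/97994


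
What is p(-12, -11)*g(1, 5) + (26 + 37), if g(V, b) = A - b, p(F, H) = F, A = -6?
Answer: 195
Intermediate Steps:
g(V, b) = -6 - b
p(-12, -11)*g(1, 5) + (26 + 37) = -12*(-6 - 1*5) + (26 + 37) = -12*(-6 - 5) + 63 = -12*(-11) + 63 = 132 + 63 = 195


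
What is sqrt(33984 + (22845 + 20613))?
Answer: sqrt(77442) ≈ 278.28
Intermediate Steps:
sqrt(33984 + (22845 + 20613)) = sqrt(33984 + 43458) = sqrt(77442)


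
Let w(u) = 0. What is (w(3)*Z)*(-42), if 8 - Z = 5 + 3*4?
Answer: 0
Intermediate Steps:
Z = -9 (Z = 8 - (5 + 3*4) = 8 - (5 + 12) = 8 - 1*17 = 8 - 17 = -9)
(w(3)*Z)*(-42) = (0*(-9))*(-42) = 0*(-42) = 0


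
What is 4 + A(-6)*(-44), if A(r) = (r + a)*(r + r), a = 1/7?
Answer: -21620/7 ≈ -3088.6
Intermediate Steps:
a = ⅐ ≈ 0.14286
A(r) = 2*r*(⅐ + r) (A(r) = (r + ⅐)*(r + r) = (⅐ + r)*(2*r) = 2*r*(⅐ + r))
4 + A(-6)*(-44) = 4 + ((2/7)*(-6)*(1 + 7*(-6)))*(-44) = 4 + ((2/7)*(-6)*(1 - 42))*(-44) = 4 + ((2/7)*(-6)*(-41))*(-44) = 4 + (492/7)*(-44) = 4 - 21648/7 = -21620/7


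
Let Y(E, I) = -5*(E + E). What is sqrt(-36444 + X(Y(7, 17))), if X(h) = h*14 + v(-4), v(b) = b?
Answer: 2*I*sqrt(9357) ≈ 193.46*I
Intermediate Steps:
Y(E, I) = -10*E
X(h) = -4 + 14*h (X(h) = h*14 - 4 = 14*h - 4 = -4 + 14*h)
sqrt(-36444 + X(Y(7, 17))) = sqrt(-36444 + (-4 + 14*(-10*7))) = sqrt(-36444 + (-4 + 14*(-70))) = sqrt(-36444 + (-4 - 980)) = sqrt(-36444 - 984) = sqrt(-37428) = 2*I*sqrt(9357)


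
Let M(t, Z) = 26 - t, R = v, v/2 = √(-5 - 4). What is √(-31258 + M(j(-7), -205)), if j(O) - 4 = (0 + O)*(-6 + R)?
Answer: √(-31278 + 42*I) ≈ 0.119 + 176.86*I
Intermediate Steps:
v = 6*I (v = 2*√(-5 - 4) = 2*√(-9) = 2*(3*I) = 6*I ≈ 6.0*I)
R = 6*I ≈ 6.0*I
j(O) = 4 + O*(-6 + 6*I) (j(O) = 4 + (0 + O)*(-6 + 6*I) = 4 + O*(-6 + 6*I))
√(-31258 + M(j(-7), -205)) = √(-31258 + (26 - (4 + 6*(-7)*(-1 + I)))) = √(-31258 + (26 - (4 + (42 - 42*I)))) = √(-31258 + (26 - (46 - 42*I))) = √(-31258 + (26 + (-46 + 42*I))) = √(-31258 + (-20 + 42*I)) = √(-31278 + 42*I)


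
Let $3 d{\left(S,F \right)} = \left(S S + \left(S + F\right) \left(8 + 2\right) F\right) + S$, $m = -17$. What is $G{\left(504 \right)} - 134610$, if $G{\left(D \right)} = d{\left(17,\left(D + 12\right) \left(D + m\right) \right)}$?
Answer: $210506336252$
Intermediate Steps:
$d{\left(S,F \right)} = \frac{S}{3} + \frac{S^{2}}{3} + \frac{F \left(10 F + 10 S\right)}{3}$ ($d{\left(S,F \right)} = \frac{\left(S S + \left(S + F\right) \left(8 + 2\right) F\right) + S}{3} = \frac{\left(S^{2} + \left(F + S\right) 10 F\right) + S}{3} = \frac{\left(S^{2} + \left(10 F + 10 S\right) F\right) + S}{3} = \frac{\left(S^{2} + F \left(10 F + 10 S\right)\right) + S}{3} = \frac{S + S^{2} + F \left(10 F + 10 S\right)}{3} = \frac{S}{3} + \frac{S^{2}}{3} + \frac{F \left(10 F + 10 S\right)}{3}$)
$G{\left(D \right)} = 102 + \frac{10 \left(-17 + D\right)^{2} \left(12 + D\right)^{2}}{3} + \frac{170 \left(-17 + D\right) \left(12 + D\right)}{3}$ ($G{\left(D \right)} = \frac{1}{3} \cdot 17 + \frac{17^{2}}{3} + \frac{10 \left(\left(D + 12\right) \left(D - 17\right)\right)^{2}}{3} + \frac{10}{3} \left(D + 12\right) \left(D - 17\right) 17 = \frac{17}{3} + \frac{1}{3} \cdot 289 + \frac{10 \left(\left(12 + D\right) \left(-17 + D\right)\right)^{2}}{3} + \frac{10}{3} \left(12 + D\right) \left(-17 + D\right) 17 = \frac{17}{3} + \frac{289}{3} + \frac{10 \left(\left(-17 + D\right) \left(12 + D\right)\right)^{2}}{3} + \frac{10}{3} \left(-17 + D\right) \left(12 + D\right) 17 = \frac{17}{3} + \frac{289}{3} + \frac{10 \left(-17 + D\right)^{2} \left(12 + D\right)^{2}}{3} + \frac{170 \left(-17 + D\right) \left(12 + D\right)}{3} = 102 + \frac{10 \left(-17 + D\right)^{2} \left(12 + D\right)^{2}}{3} + \frac{170 \left(-17 + D\right) \left(12 + D\right)}{3}$)
$G{\left(504 \right)} - 134610 = \left(127262 - 1220 \cdot 504^{2} - \frac{100 \cdot 504^{3}}{3} + \frac{10 \cdot 504^{4}}{3} + \frac{19550}{3} \cdot 504\right) - 134610 = \left(127262 - 309899520 - 4267468800 + \frac{10}{3} \cdot 64524128256 + 3284400\right) - 134610 = \left(127262 - 309899520 - 4267468800 + 215080427520 + 3284400\right) - 134610 = 210506470862 - 134610 = 210506336252$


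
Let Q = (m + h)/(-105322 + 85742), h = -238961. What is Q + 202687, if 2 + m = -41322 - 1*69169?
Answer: 1984480457/9790 ≈ 2.0270e+5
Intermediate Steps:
m = -110493 (m = -2 + (-41322 - 1*69169) = -2 + (-41322 - 69169) = -2 - 110491 = -110493)
Q = 174727/9790 (Q = (-110493 - 238961)/(-105322 + 85742) = -349454/(-19580) = -349454*(-1/19580) = 174727/9790 ≈ 17.848)
Q + 202687 = 174727/9790 + 202687 = 1984480457/9790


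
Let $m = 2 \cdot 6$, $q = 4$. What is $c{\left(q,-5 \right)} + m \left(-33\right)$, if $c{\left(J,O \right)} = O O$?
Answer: $-371$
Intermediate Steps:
$c{\left(J,O \right)} = O^{2}$
$m = 12$
$c{\left(q,-5 \right)} + m \left(-33\right) = \left(-5\right)^{2} + 12 \left(-33\right) = 25 - 396 = -371$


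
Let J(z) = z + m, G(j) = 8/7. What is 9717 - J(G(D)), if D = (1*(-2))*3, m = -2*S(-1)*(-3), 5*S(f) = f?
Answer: 340097/35 ≈ 9717.1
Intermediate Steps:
S(f) = f/5
m = -6/5 (m = -2*(-1)/5*(-3) = -2*(-⅕)*(-3) = (⅖)*(-3) = -6/5 ≈ -1.2000)
D = -6 (D = -2*3 = -6)
G(j) = 8/7 (G(j) = 8*(⅐) = 8/7)
J(z) = -6/5 + z (J(z) = z - 6/5 = -6/5 + z)
9717 - J(G(D)) = 9717 - (-6/5 + 8/7) = 9717 - 1*(-2/35) = 9717 + 2/35 = 340097/35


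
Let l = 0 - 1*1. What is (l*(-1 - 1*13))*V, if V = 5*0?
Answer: 0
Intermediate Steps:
l = -1 (l = 0 - 1 = -1)
V = 0
(l*(-1 - 1*13))*V = -(-1 - 1*13)*0 = -(-1 - 13)*0 = -1*(-14)*0 = 14*0 = 0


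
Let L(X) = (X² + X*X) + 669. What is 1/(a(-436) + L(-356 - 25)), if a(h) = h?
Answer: 1/290555 ≈ 3.4417e-6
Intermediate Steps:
L(X) = 669 + 2*X² (L(X) = (X² + X²) + 669 = 2*X² + 669 = 669 + 2*X²)
1/(a(-436) + L(-356 - 25)) = 1/(-436 + (669 + 2*(-356 - 25)²)) = 1/(-436 + (669 + 2*(-381)²)) = 1/(-436 + (669 + 2*145161)) = 1/(-436 + (669 + 290322)) = 1/(-436 + 290991) = 1/290555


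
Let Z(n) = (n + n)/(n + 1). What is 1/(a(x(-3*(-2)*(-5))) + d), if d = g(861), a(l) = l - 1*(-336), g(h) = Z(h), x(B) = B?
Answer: 431/132747 ≈ 0.0032468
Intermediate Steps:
Z(n) = 2*n/(1 + n) (Z(n) = (2*n)/(1 + n) = 2*n/(1 + n))
g(h) = 2*h/(1 + h)
a(l) = 336 + l (a(l) = l + 336 = 336 + l)
d = 861/431 (d = 2*861/(1 + 861) = 2*861/862 = 2*861*(1/862) = 861/431 ≈ 1.9977)
1/(a(x(-3*(-2)*(-5))) + d) = 1/((336 - 3*(-2)*(-5)) + 861/431) = 1/((336 + 6*(-5)) + 861/431) = 1/((336 - 30) + 861/431) = 1/(306 + 861/431) = 1/(132747/431) = 431/132747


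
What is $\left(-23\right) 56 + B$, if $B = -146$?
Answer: $-1434$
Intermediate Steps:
$\left(-23\right) 56 + B = \left(-23\right) 56 - 146 = -1288 - 146 = -1434$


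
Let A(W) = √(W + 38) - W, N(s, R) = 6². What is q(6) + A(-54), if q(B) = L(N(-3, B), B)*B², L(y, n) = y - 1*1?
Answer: 1314 + 4*I ≈ 1314.0 + 4.0*I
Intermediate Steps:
N(s, R) = 36
L(y, n) = -1 + y (L(y, n) = y - 1 = -1 + y)
A(W) = √(38 + W) - W
q(B) = 35*B² (q(B) = (-1 + 36)*B² = 35*B²)
q(6) + A(-54) = 35*6² + (√(38 - 54) - 1*(-54)) = 35*36 + (√(-16) + 54) = 1260 + (4*I + 54) = 1260 + (54 + 4*I) = 1314 + 4*I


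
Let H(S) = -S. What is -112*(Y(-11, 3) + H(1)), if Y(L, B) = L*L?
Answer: -13440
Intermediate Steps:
Y(L, B) = L²
-112*(Y(-11, 3) + H(1)) = -112*((-11)² - 1*1) = -112*(121 - 1) = -112*120 = -13440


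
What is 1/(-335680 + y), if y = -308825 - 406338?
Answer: -1/1050843 ≈ -9.5162e-7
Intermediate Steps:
y = -715163
1/(-335680 + y) = 1/(-335680 - 715163) = 1/(-1050843) = -1/1050843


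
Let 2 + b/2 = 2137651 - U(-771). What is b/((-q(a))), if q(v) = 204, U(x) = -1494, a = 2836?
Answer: -2139143/102 ≈ -20972.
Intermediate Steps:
b = 4278286 (b = -4 + 2*(2137651 - 1*(-1494)) = -4 + 2*(2137651 + 1494) = -4 + 2*2139145 = -4 + 4278290 = 4278286)
b/((-q(a))) = 4278286/((-1*204)) = 4278286/(-204) = 4278286*(-1/204) = -2139143/102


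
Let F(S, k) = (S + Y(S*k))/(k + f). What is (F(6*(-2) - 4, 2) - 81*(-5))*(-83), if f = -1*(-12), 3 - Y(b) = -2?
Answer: -469697/14 ≈ -33550.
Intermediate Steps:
Y(b) = 5 (Y(b) = 3 - 1*(-2) = 3 + 2 = 5)
f = 12
F(S, k) = (5 + S)/(12 + k) (F(S, k) = (S + 5)/(k + 12) = (5 + S)/(12 + k))
(F(6*(-2) - 4, 2) - 81*(-5))*(-83) = ((5 + (6*(-2) - 4))/(12 + 2) - 81*(-5))*(-83) = ((5 + (-12 - 4))/14 + 405)*(-83) = ((5 - 16)/14 + 405)*(-83) = ((1/14)*(-11) + 405)*(-83) = (-11/14 + 405)*(-83) = (5659/14)*(-83) = -469697/14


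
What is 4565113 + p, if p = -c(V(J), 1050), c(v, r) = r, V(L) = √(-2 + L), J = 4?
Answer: 4564063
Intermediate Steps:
p = -1050 (p = -1*1050 = -1050)
4565113 + p = 4565113 - 1050 = 4564063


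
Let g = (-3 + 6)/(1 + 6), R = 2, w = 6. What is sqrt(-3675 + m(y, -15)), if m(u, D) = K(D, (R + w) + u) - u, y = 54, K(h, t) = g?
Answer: 30*I*sqrt(203)/7 ≈ 61.062*I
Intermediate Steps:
g = 3/7 ≈ 0.42857
K(h, t) = 3/7
m(u, D) = 3/7 - u
sqrt(-3675 + m(y, -15)) = sqrt(-3675 + (3/7 - 1*54)) = sqrt(-3675 + (3/7 - 54)) = sqrt(-3675 - 375/7) = sqrt(-26100/7) = 30*I*sqrt(203)/7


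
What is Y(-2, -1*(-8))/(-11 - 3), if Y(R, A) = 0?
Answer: 0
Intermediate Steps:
Y(-2, -1*(-8))/(-11 - 3) = 0/(-11 - 3) = 0/(-14) = -1/14*0 = 0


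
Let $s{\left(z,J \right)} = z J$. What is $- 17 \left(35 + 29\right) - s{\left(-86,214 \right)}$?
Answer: $17316$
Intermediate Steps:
$s{\left(z,J \right)} = J z$
$- 17 \left(35 + 29\right) - s{\left(-86,214 \right)} = - 17 \left(35 + 29\right) - 214 \left(-86\right) = \left(-17\right) 64 - -18404 = -1088 + 18404 = 17316$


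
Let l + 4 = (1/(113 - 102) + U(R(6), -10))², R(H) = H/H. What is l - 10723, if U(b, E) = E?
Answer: -1286086/121 ≈ -10629.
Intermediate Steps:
R(H) = 1
l = 11397/121 (l = -4 + (1/(113 - 102) - 10)² = -4 + (1/11 - 10)² = -4 + (-109/11)² = -4 + 11881/121 = 11397/121 ≈ 94.190)
l - 10723 = 11397/121 - 10723 = -1286086/121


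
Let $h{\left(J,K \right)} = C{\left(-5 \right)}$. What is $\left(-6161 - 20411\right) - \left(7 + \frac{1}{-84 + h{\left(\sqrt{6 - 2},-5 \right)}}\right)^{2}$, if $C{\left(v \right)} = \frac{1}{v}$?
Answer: $- \frac{4718303216}{177241} \approx -26621.0$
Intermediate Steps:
$h{\left(J,K \right)} = - \frac{1}{5}$ ($h{\left(J,K \right)} = \frac{1}{-5} = - \frac{1}{5}$)
$\left(-6161 - 20411\right) - \left(7 + \frac{1}{-84 + h{\left(\sqrt{6 - 2},-5 \right)}}\right)^{2} = \left(-6161 - 20411\right) - \left(7 + \frac{1}{-84 - \frac{1}{5}}\right)^{2} = -26572 - \left(7 + \frac{1}{- \frac{421}{5}}\right)^{2} = -26572 - \left(7 - \frac{5}{421}\right)^{2} = -26572 - \left(\frac{2942}{421}\right)^{2} = -26572 - \frac{8655364}{177241} = - \frac{4718303216}{177241}$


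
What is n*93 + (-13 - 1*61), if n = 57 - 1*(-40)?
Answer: 8947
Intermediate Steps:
n = 97 (n = 57 + 40 = 97)
n*93 + (-13 - 1*61) = 97*93 + (-13 - 1*61) = 9021 + (-13 - 61) = 9021 - 74 = 8947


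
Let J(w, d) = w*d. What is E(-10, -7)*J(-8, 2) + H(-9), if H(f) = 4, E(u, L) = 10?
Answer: -156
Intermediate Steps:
J(w, d) = d*w
E(-10, -7)*J(-8, 2) + H(-9) = 10*(2*(-8)) + 4 = 10*(-16) + 4 = -160 + 4 = -156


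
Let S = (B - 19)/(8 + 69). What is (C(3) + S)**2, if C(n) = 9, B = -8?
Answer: 443556/5929 ≈ 74.811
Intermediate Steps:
S = -27/77 (S = (-8 - 19)/(8 + 69) = -27/77 ≈ -0.35065)
(C(3) + S)**2 = (9 - 27/77)**2 = (666/77)**2 = 443556/5929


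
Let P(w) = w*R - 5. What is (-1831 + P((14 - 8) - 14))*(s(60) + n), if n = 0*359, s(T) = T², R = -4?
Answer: -6494400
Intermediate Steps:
n = 0
P(w) = -5 - 4*w (P(w) = w*(-4) - 5 = -4*w - 5 = -5 - 4*w)
(-1831 + P((14 - 8) - 14))*(s(60) + n) = (-1831 + (-5 - 4*((14 - 8) - 14)))*(60² + 0) = (-1831 + (-5 - 4*(6 - 14)))*(3600 + 0) = (-1831 + (-5 - 4*(-8)))*3600 = (-1831 + (-5 + 32))*3600 = (-1831 + 27)*3600 = -1804*3600 = -6494400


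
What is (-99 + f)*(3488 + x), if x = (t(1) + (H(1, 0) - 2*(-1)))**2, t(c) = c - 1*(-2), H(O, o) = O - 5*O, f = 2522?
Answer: 8453847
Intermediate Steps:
H(O, o) = -4*O
t(c) = 2 + c (t(c) = c + 2 = 2 + c)
x = 1 (x = ((2 + 1) + (-4*1 - 2*(-1)))**2 = (3 + (-4 + 2))**2 = (3 - 2)**2 = 1**2 = 1)
(-99 + f)*(3488 + x) = (-99 + 2522)*(3488 + 1) = 2423*3489 = 8453847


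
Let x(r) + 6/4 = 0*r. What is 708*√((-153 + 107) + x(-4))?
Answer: 354*I*√190 ≈ 4879.6*I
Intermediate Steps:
x(r) = -3/2 (x(r) = -3/2 + 0*r = -3/2 + 0 = -3/2)
708*√((-153 + 107) + x(-4)) = 708*√((-153 + 107) - 3/2) = 708*√(-46 - 3/2) = 708*√(-95/2) = 708*(I*√190/2) = 354*I*√190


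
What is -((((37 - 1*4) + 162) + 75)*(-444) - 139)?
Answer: 120019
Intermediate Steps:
-((((37 - 1*4) + 162) + 75)*(-444) - 139) = -((((37 - 4) + 162) + 75)*(-444) - 139) = -(((33 + 162) + 75)*(-444) - 139) = -((195 + 75)*(-444) - 139) = -(270*(-444) - 139) = -(-119880 - 139) = -1*(-120019) = 120019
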